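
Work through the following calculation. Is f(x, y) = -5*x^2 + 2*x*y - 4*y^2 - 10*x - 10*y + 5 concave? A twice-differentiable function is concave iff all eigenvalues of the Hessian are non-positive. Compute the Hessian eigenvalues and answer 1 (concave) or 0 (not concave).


The Hessian of f(x,y) = -5*x^2 + 2*x*y - 4*y^2 - 10*x - 10*y + 5 is:
H = [[-10, 2], [2, -8]]
Trace = -10 - 8 = -18
Determinant = -10*-8 - (2)^2 = 76
Discriminant = (-18)^2 - 4*76 = 20.0
Eigenvalues: lambda_1 = -11.2361, lambda_2 = -6.7639
The function is concave.

1


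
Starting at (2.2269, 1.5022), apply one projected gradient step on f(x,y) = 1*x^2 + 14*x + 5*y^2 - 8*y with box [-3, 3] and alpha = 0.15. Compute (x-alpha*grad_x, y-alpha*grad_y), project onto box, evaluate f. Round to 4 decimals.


Step 1: Compute gradient at (2.2269, 1.5022).
grad_x = 2*1*2.2269 + 14 = 18.4538
grad_y = 2*5*1.5022 - 8 = 7.022
Step 2: Gradient step.
x_raw = 2.2269 - 0.15*18.4538 = -0.5412
y_raw = 1.5022 - 0.15*7.022 = 0.4489
Step 3: Project onto [-3, 3].
x_proj = clip(-0.5412) = -0.5412
y_proj = clip(0.4489) = 0.4489
Step 4: Evaluate f.
f(-0.5412, 0.4489) = -9.8672


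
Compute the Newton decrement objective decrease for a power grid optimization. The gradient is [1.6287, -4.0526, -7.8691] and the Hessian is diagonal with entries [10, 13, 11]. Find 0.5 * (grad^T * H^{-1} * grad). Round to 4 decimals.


Step 1: H is diagonal, so H^(-1) * g = [0.1629, -0.3117, -0.7154].
Step 2: g^T H^(-1) g = sum_i g_i^2 / H_ii
  = (1.6287)^2/10 + (-4.0526)^2/13 + (-7.8691)^2/11
  = 0.2653 + 1.2634 + 5.6293 = 7.158
Step 3: Objective decrease = 0.5 * g^T H^(-1) g = 3.579


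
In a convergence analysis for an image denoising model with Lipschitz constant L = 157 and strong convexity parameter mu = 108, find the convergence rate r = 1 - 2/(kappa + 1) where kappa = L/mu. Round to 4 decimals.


Step 1: Compute the condition number.
kappa = L/mu = 157/108 = 1.4537
Step 2: Compute the convergence rate.
r = 1 - 2/(kappa + 1) = 1 - 2*mu/(L + mu) = (L - mu)/(L + mu) = 49/265 = 0.1849


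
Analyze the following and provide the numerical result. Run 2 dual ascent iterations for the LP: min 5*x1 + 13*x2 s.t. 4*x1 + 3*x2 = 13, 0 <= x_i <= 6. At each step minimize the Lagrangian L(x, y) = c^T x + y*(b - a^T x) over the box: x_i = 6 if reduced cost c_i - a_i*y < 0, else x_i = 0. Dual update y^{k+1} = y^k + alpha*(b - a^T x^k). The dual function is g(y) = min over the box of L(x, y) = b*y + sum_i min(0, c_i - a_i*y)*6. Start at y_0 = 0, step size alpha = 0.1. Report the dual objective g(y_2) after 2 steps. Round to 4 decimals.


Dual ascent for LP: min 5*x1 + 13*x2, 4*x1 + 3*x2 = 13, 0 <= x_i <= 6
Step 1: y^k = 0.0, reduced costs: (5.0, 13.0)
  x^k = (0.0, 0.0), subgradient = b - a^T x = 13.0
  y^{k+1} = 0.0 + 0.1*13.0 = 1.3
Step 2: y^k = 1.3, reduced costs: (-0.2, 9.1)
  x^k = (6.0, 0.0), subgradient = b - a^T x = -11.0
  y^{k+1} = 1.3 + 0.1*-11.0 = 0.2
Dual objective at y_2 = 0.2: reduced costs (4.2, 12.4), box minimizer x = (0.0, 0.0)
g(y_2) = b*y + (c1 - a1*y)*x1 + (c2 - a2*y)*x2 = 13*0.2 + 4.2*0.0 + 12.4*0.0 = 2.6 + 0.0 + 0.0 = 2.6


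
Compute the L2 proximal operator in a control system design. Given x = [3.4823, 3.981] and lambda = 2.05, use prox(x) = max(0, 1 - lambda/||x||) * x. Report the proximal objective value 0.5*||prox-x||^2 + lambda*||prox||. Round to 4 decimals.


Step 1: Compute ||x||.
||x|| = 5.2891
Step 2: Compute scaling factor.
scale = max(0, 1 - 2.05/5.2891) = 0.6124
Step 3: prox(x) = [2.1326, 2.438]
||prox(x)|| = 3.2391
Step 4: Proximal objective.
0.5*||prox-x||^2 = 2.1013
lambda*||prox|| = 6.6402
Total = 8.7414


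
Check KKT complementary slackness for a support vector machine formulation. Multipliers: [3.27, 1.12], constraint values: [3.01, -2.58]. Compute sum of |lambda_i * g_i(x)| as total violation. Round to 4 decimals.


KKT complementary slackness check:
lambda_1 * g_1 = 3.27 * 3.01 = 9.8427
lambda_2 * g_2 = 1.12 * -2.58 = -2.8896
Total violation = 9.8427 + 2.8896 = 12.7323


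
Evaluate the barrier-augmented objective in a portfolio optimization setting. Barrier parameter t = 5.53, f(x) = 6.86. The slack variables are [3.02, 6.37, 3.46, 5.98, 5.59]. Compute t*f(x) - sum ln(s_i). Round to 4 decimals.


Step 1: Compute log-barrier.
ln values: [1.1053, 1.8516, 1.2413, 1.7884, 1.721]
phi = -(1.1053 + 1.8516 + 1.2413 + 1.7884 + 1.721) = -7.7075
Step 2: Compute augmented objective.
t*f(x) = 5.53*6.86 = 37.9358
Total = 37.9358 - 7.7075 = 30.2283


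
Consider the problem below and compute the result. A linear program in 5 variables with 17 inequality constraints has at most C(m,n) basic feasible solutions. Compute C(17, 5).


Each vertex corresponds to some choice of n active constraints out of m, so the number of vertices is at most C(m, n) = m! / (n!(m-n)!).
m = 17, n = 5
Numerator: 17 * 16 * 15 * 14 * 13
Denominator: 5! = 120
C(17, 5) = 6188


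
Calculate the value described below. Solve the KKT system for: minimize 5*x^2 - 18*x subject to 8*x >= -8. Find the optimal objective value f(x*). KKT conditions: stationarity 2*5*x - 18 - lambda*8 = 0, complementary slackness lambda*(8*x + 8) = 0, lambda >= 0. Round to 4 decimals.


Step 1: Try lambda = 0 (constraint inactive).
Stationarity: 2*5*x - 18 = 0
x* = 18/(2*5) = 1.8
Check constraint: 8*1.8 = 14.4 >= -8 -- satisfied.
Step 2: Compute optimal value.
f(x*) = 5*1.8^2 - 18*1.8 = -16.2


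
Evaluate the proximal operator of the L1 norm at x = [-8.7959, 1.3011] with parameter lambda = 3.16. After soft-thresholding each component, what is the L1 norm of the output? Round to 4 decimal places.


Soft-thresholding with lambda = 3.16:
prox(-8.7959) = sign(-8.7959)*max(|-8.7959| - 3.16, 0) = -5.6359
prox(1.3011) = sign(1.3011)*max(|1.3011| - 3.16, 0) = 0.0
prox(x) = [-5.6359, 0.0]
||prox(x)||_1 = 5.6359 + 0.0 = 5.6359


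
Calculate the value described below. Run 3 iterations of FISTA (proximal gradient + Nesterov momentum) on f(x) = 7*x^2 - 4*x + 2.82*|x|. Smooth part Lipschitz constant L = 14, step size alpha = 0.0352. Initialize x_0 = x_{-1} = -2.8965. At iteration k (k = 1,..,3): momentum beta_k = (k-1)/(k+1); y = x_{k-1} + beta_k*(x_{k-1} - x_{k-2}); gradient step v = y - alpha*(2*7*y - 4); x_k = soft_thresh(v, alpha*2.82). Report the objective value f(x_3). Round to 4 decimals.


FISTA on f(x) = 7*x^2 - 4*x + 2.82*|x|
L = 14, alpha = 0.0352
Iteration 1: beta = 0.0, y = -2.8965 + 0.0*(-2.8965 + 2.8965) = -2.8965
  grad(y) = -44.551, v = y - alpha*grad = -1.3283
  prox(v) = soft_thresh(-1.3283, 0.0993) = -1.229
Iteration 2: beta = 0.3333, y = -1.229 + 0.3333*(-1.229 + 2.8965) = -0.6732
  grad(y) = -13.4251, v = y - alpha*grad = -0.2007
  prox(v) = soft_thresh(-0.2007, 0.0993) = -0.1014
Iteration 3: beta = 0.5, y = -0.1014 + 0.5*(-0.1014 + 1.229) = 0.4624
  grad(y) = 2.474, v = y - alpha*grad = 0.3753
  prox(v) = soft_thresh(0.3753, 0.0993) = 0.2761
f(x_3) = 7*0.2761^2 - 4*0.2761 + 2.82*|0.2761| = 0.2078


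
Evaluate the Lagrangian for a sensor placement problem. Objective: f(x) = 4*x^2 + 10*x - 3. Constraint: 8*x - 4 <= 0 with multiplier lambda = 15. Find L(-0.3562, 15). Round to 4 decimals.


Step 1: Evaluate f(x).
f(-0.3562) = 4*(-0.3562)^2 + 10*(-0.3562) - 3 = -6.0545
Step 2: Evaluate g(x).
g(-0.3562) = 8*-0.3562 - 4 = -6.8496
Step 3: Compute Lagrangian.
L = -6.0545 + 15*-6.8496 = -108.7985


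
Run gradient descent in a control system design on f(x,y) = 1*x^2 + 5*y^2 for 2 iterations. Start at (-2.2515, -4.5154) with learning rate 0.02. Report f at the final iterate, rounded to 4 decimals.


Gradient descent on f(x,y) = 1*x^2 + 5*y^2.
Starting point: (-2.2515, -4.5154), alpha = 0.02
Step 1: grad_x = 2*1*-2.2515 = -4.503, grad_y = 2*5*-4.5154 = -45.154
  x_1 = -2.2515 - 0.02*-4.503 = -2.1614
  y_1 = -4.5154 - 0.02*-45.154 = -3.6123
Step 2: grad_x = 2*1*-2.1614 = -4.3229, grad_y = 2*5*-3.6123 = -36.1232
  x_2 = -2.1614 - 0.02*-4.3229 = -2.075
  y_2 = -3.6123 - 0.02*-36.1232 = -2.8899
f(-2.075, -2.8899) = 1*(-2.075)^2 + 5*(-2.8899)^2 = 46.0619


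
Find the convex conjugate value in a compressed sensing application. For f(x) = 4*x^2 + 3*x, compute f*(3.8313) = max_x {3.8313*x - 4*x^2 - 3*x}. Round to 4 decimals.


f*(y) = sup_x {y*x - a*x^2 - b*x} = sup_x {(y-b)*x - a*x^2}
FOC: (y - b) - 2a*x = 0 => x* = (y - b)/(2a)
x* = (3.8313 - 3)/(2*4) = 0.1039
f*(3.8313) = (y-b)^2/(4a) = (3.8313 - 3)^2/(4*4)
= 0.6911/16 = 0.0432


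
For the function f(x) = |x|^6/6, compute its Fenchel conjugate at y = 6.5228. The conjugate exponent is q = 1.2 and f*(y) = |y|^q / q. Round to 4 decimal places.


The conjugate exponent q satisfies 1/p + 1/q = 1.
p = 6, so q = 6/(6 - 1) = 1.2
|y|^q = 6.5228^1.2 = 9.4912
f*(6.5228) = 9.4912 / 1.2 = 7.9093


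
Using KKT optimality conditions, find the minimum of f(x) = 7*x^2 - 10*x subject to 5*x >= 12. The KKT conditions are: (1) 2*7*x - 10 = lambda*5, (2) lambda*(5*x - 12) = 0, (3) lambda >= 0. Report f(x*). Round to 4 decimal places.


Step 1: Try lambda = 0 (constraint inactive).
x_unc = 10/(2*7) = 0.7143
Check: 5*0.7143 = 3.5715 < 12 -- violated!
Step 2: Constraint must be active: 5*x = 12
x* = 12/5 = 2.4
lambda = (2*7*2.4 - 10)/5 = 4.72
Step 3: Compute optimal value.
f(x*) = 7*2.4^2 - 10*2.4 = 16.32


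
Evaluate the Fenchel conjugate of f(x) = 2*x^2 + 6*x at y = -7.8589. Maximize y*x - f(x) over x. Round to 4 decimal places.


f*(y) = sup_x {y*x - a*x^2 - b*x} = sup_x {(y-b)*x - a*x^2}
FOC: (y - b) - 2a*x = 0 => x* = (y - b)/(2a)
x* = (-7.8589 - 6)/(2*2) = -3.4647
f*(-7.8589) = (y-b)^2/(4a) = (-7.8589 - 6)^2/(4*2)
= 192.0691/8 = 24.0086


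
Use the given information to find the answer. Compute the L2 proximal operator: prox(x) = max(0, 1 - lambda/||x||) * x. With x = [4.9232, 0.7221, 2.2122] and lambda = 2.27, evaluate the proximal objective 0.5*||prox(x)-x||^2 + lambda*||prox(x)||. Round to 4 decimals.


Step 1: Compute ||x||.
||x|| = 5.4455
Step 2: Compute scaling factor.
scale = max(0, 1 - 2.27/5.4455) = 0.5831
Step 3: prox(x) = [2.8709, 0.4211, 1.29]
||prox(x)|| = 3.1755
Step 4: Proximal objective.
0.5*||prox-x||^2 = 2.5765
lambda*||prox|| = 7.2084
Total = 9.7848


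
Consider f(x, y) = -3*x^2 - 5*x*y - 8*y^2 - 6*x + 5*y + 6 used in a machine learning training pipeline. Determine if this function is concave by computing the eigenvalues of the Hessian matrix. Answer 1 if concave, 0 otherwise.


The Hessian of f(x,y) = -3*x^2 - 5*x*y - 8*y^2 - 6*x + 5*y + 6 is:
H = [[-6, -5], [-5, -16]]
Trace = -6 - 16 = -22
Determinant = -6*-16 - (-5)^2 = 71
Discriminant = (-22)^2 - 4*71 = 200.0
Eigenvalues: lambda_1 = -18.0711, lambda_2 = -3.9289
The function is concave.

1


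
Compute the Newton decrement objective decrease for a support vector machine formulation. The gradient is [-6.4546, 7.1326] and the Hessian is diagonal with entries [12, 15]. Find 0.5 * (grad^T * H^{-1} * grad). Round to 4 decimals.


Step 1: H is diagonal, so H^(-1) * g = [-0.5379, 0.4755].
Step 2: g^T H^(-1) g = sum_i g_i^2 / H_ii
  = (-6.4546)^2/12 + (7.1326)^2/15
  = 3.4718 + 3.3916 = 6.8634
Step 3: Objective decrease = 0.5 * g^T H^(-1) g = 3.4317


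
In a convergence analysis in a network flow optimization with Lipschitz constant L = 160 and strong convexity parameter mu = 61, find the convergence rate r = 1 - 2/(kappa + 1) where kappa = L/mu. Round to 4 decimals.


Step 1: Compute the condition number.
kappa = L/mu = 160/61 = 2.623
Step 2: Compute the convergence rate.
r = 1 - 2/(kappa + 1) = 1 - 2*mu/(L + mu) = (L - mu)/(L + mu) = 99/221 = 0.448


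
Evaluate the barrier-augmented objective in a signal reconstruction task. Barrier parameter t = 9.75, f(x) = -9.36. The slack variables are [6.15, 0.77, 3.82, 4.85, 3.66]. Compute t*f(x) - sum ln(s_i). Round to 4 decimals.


Step 1: Compute log-barrier.
ln values: [1.8165, -0.2614, 1.3403, 1.579, 1.2975]
phi = -(1.8165 - 0.2614 + 1.3403 + 1.579 + 1.2975) = -5.7718
Step 2: Compute augmented objective.
t*f(x) = 9.75*-9.36 = -91.26
Total = -91.26 - 5.7718 = -97.0318


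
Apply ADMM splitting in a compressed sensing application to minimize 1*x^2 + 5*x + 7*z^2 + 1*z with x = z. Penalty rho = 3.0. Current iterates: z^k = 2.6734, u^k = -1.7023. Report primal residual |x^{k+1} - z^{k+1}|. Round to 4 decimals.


ADMM iteration with rho = 3.0, z^k = 2.6734, u^k = -1.7023
Step 1: x-update.
Minimize 1*x^2 + 5*x + (3.0/2)*(x - 2.6734 - 1.7023)^2
FOC: (2*1 + 3.0)*x = -5 + 3.0*(2.6734 + 1.7023)
x^{k+1} = 1.6254
Step 2: z-update.
Minimize 7*z^2 + 1*z + (3.0/2)*(1.6254 - z - 1.7023)^2
FOC: (2*7 + 3.0)*z = -1 + 3.0*(1.6254 - 1.7023)
z^{k+1} = -0.0724
Step 3: u-update.
u^{k+1} = -1.7023 + 1.6254 + 0.0724 = -0.0045
Step 4: Primal residual = |1.6254 + 0.0724| = 1.6978


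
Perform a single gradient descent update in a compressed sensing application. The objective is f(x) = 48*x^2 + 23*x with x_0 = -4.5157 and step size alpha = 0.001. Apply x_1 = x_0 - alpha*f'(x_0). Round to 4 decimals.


We compute the gradient at x_0 and apply the update.
f'(x) = 96*x + 23
f'(-4.5157) = 96*-4.5157 + 23 = -410.5072
x_1 = -4.5157 - 0.001*-410.5072 = -4.1052


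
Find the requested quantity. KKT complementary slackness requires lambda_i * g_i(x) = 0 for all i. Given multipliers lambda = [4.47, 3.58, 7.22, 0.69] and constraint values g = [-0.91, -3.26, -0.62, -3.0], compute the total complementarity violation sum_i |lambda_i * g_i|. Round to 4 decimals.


KKT complementary slackness check:
lambda_1 * g_1 = 4.47 * -0.91 = -4.0677
lambda_2 * g_2 = 3.58 * -3.26 = -11.6708
lambda_3 * g_3 = 7.22 * -0.62 = -4.4764
lambda_4 * g_4 = 0.69 * -3.0 = -2.07
Total violation = 4.0677 + 11.6708 + 4.4764 + 2.07 = 22.2849


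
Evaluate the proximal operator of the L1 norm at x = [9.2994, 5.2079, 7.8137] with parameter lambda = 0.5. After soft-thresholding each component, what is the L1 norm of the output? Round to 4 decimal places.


Soft-thresholding with lambda = 0.5:
prox(9.2994) = sign(9.2994)*max(|9.2994| - 0.5, 0) = 8.7994
prox(5.2079) = sign(5.2079)*max(|5.2079| - 0.5, 0) = 4.7079
prox(7.8137) = sign(7.8137)*max(|7.8137| - 0.5, 0) = 7.3137
prox(x) = [8.7994, 4.7079, 7.3137]
||prox(x)||_1 = 8.7994 + 4.7079 + 7.3137 = 20.821


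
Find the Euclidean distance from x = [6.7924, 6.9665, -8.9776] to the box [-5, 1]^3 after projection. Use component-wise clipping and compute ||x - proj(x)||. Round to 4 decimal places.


Project each component onto [-5, 1].
clip(6.7924) = 1.0, clip(6.9665) = 1.0, clip(-8.9776) = -5.0
Projection = [1.0, 1.0, -5.0]
Squared diffs: [33.5519, 35.5991, 15.8213]
Distance = sqrt(84.9723) = 9.218


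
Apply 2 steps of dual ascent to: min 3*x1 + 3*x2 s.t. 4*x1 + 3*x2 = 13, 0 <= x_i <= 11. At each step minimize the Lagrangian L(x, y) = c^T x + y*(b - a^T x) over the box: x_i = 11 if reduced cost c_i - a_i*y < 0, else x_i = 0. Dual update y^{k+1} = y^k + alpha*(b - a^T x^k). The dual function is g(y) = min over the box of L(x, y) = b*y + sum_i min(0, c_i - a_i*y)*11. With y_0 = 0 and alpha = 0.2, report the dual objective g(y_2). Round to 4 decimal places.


Dual ascent for LP: min 3*x1 + 3*x2, 4*x1 + 3*x2 = 13, 0 <= x_i <= 11
Step 1: y^k = 0.0, reduced costs: (3.0, 3.0)
  x^k = (0.0, 0.0), subgradient = b - a^T x = 13.0
  y^{k+1} = 0.0 + 0.2*13.0 = 2.6
Step 2: y^k = 2.6, reduced costs: (-7.4, -4.8)
  x^k = (11.0, 11.0), subgradient = b - a^T x = -64.0
  y^{k+1} = 2.6 + 0.2*-64.0 = -10.2
Dual objective at y_2 = -10.2: reduced costs (43.8, 33.6), box minimizer x = (0.0, 0.0)
g(y_2) = b*y + (c1 - a1*y)*x1 + (c2 - a2*y)*x2 = 13*(-10.2) + 43.8*0.0 + 33.6*0.0 = -132.6 + 0.0 + 0.0 = -132.6


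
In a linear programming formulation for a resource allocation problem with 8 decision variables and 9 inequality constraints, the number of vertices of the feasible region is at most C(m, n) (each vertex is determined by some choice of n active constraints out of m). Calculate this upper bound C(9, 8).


Each vertex corresponds to some choice of n active constraints out of m, so the number of vertices is at most C(m, n) = m! / (n!(m-n)!).
m = 9, n = 8
Numerator: 9 * 8 * 7 * 6 * 5 * 4 * 3 * 2
Denominator: 8! = 40320
C(9, 8) = 9


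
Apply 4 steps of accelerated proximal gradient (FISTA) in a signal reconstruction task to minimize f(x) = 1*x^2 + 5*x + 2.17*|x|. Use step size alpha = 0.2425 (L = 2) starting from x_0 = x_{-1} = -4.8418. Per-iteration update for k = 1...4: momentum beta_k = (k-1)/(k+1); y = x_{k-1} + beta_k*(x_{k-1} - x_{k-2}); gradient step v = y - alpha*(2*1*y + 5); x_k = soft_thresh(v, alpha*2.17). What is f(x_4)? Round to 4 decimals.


FISTA on f(x) = 1*x^2 + 5*x + 2.17*|x|
L = 2, alpha = 0.2425
Iteration 1: beta = 0.0, y = -4.8418 + 0.0*(-4.8418 + 4.8418) = -4.8418
  grad(y) = -4.6836, v = y - alpha*grad = -3.706
  prox(v) = soft_thresh(-3.706, 0.5262) = -3.1798
Iteration 2: beta = 0.3333, y = -3.1798 + 0.3333*(-3.1798 + 4.8418) = -2.6258
  grad(y) = -0.2516, v = y - alpha*grad = -2.5648
  prox(v) = soft_thresh(-2.5648, 0.5262) = -2.0386
Iteration 3: beta = 0.5, y = -2.0386 + 0.5*(-2.0386 + 3.1798) = -1.4679
  grad(y) = 2.0641, v = y - alpha*grad = -1.9685
  prox(v) = soft_thresh(-1.9685, 0.5262) = -1.4423
Iteration 4: beta = 0.6, y = -1.4423 + 0.6*(-1.4423 + 2.0386) = -1.0845
  grad(y) = 2.831, v = y - alpha*grad = -1.771
  prox(v) = soft_thresh(-1.771, 0.5262) = -1.2448
f(x_4) = 1*(-1.2448)^2 + 5*(-1.2448) + 2.17*|-1.2448| = -1.9733


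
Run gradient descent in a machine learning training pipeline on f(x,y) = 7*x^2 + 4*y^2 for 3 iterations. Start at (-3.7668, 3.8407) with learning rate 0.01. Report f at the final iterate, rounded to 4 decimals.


Gradient descent on f(x,y) = 7*x^2 + 4*y^2.
Starting point: (-3.7668, 3.8407), alpha = 0.01
Step 1: grad_x = 2*7*-3.7668 = -52.7352, grad_y = 2*4*3.8407 = 30.7256
  x_1 = -3.7668 - 0.01*-52.7352 = -3.2394
  y_1 = 3.8407 - 0.01*30.7256 = 3.5334
Step 2: grad_x = 2*7*-3.2394 = -45.3523, grad_y = 2*4*3.5334 = 28.2676
  x_2 = -3.2394 - 0.01*-45.3523 = -2.7859
  y_2 = 3.5334 - 0.01*28.2676 = 3.2508
Step 3: grad_x = 2*7*-2.7859 = -39.003, grad_y = 2*4*3.2508 = 26.0061
  x_3 = -2.7859 - 0.01*-39.003 = -2.3959
  y_3 = 3.2508 - 0.01*26.0061 = 2.9907
f(-2.3959, 2.9907) = 7*(-2.3959)^2 + 4*2.9907^2 = 75.9595


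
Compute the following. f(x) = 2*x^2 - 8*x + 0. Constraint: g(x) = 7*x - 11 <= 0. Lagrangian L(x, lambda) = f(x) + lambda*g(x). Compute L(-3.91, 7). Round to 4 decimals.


Step 1: Evaluate f(x).
f(-3.91) = 2*(-3.91)^2 - 8*(-3.91) + 0 = 61.8562
Step 2: Evaluate g(x).
g(-3.91) = 7*-3.91 - 11 = -38.37
Step 3: Compute Lagrangian.
L = 61.8562 + 7*-38.37 = -206.7338


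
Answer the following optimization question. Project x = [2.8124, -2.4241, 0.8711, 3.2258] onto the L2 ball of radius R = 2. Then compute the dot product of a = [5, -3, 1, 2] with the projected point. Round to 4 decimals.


Step 1: Compute ||x|| (intermediates to 6 decimals).
||x|| = sqrt(2.8124^2 + (-2.4241)^2 + 0.8711^2 + 3.2258^2) = 4.995043
Step 2: Project.
Since ||x|| > R, scale = R/||x|| = 2/4.995043 = 0.400397, proj(x) = scale * x
proj(x) = [1.126077, -0.970602, 0.348786, 1.291601]
Step 3: Dot product.
a^T * proj(x) = 5*1.126077 - 3*(-0.970602) + 1*0.348786 + 2*1.291601 = 11.4742


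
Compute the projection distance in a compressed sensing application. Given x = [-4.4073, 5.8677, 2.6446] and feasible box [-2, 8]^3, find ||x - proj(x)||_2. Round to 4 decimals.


Project each component onto [-2, 8].
clip(-4.4073) = -2.0, clip(5.8677) = 5.8677, clip(2.6446) = 2.6446
Projection = [-2.0, 5.8677, 2.6446]
Squared diffs: [5.7951, 0.0, 0.0]
Distance = sqrt(5.7951) = 2.4073


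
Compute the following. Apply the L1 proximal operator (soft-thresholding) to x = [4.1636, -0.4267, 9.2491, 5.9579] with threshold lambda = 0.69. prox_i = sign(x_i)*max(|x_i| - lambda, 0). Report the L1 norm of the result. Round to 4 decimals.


Soft-thresholding with lambda = 0.69:
prox(4.1636) = sign(4.1636)*max(|4.1636| - 0.69, 0) = 3.4736
prox(-0.4267) = sign(-0.4267)*max(|-0.4267| - 0.69, 0) = 0.0
prox(9.2491) = sign(9.2491)*max(|9.2491| - 0.69, 0) = 8.5591
prox(5.9579) = sign(5.9579)*max(|5.9579| - 0.69, 0) = 5.2679
prox(x) = [3.4736, 0.0, 8.5591, 5.2679]
||prox(x)||_1 = 3.4736 + 0.0 + 8.5591 + 5.2679 = 17.3006


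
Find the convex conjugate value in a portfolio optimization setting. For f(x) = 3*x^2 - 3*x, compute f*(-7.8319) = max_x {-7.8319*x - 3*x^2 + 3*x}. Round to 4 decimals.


f*(y) = sup_x {y*x - a*x^2 - b*x} = sup_x {(y-b)*x - a*x^2}
FOC: (y - b) - 2a*x = 0 => x* = (y - b)/(2a)
x* = (-7.8319 + 3)/(2*3) = -0.8053
f*(-7.8319) = (y-b)^2/(4a) = (-7.8319 + 3)^2/(4*3)
= 23.3473/12 = 1.9456


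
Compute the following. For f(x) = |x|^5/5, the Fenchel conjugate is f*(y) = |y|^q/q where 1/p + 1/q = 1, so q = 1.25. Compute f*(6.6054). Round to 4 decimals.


The conjugate exponent q satisfies 1/p + 1/q = 1.
p = 5, so q = 5/(5 - 1) = 1.25
|y|^q = 6.6054^1.25 = 10.5895
f*(6.6054) = 10.5895 / 1.25 = 8.4716


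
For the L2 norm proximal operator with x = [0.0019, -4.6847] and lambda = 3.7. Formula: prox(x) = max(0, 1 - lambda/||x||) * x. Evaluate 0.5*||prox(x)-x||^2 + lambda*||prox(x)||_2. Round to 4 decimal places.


Step 1: Compute ||x||.
||x|| = 4.6847
Step 2: Compute scaling factor.
scale = max(0, 1 - 3.7/4.6847) = 0.2102
Step 3: prox(x) = [0.0004, -0.9847]
||prox(x)|| = 0.9847
Step 4: Proximal objective.
0.5*||prox-x||^2 = 6.845
lambda*||prox|| = 3.6434
Total = 10.4884


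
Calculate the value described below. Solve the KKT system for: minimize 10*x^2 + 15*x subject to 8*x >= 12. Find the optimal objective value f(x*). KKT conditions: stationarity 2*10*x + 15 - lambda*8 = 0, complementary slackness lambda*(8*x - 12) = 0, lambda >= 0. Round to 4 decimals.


Step 1: Try lambda = 0 (constraint inactive).
x_unc = -15/(2*10) = -0.75
Check: 8*-0.75 = -6.0 < 12 -- violated!
Step 2: Constraint must be active: 8*x = 12
x* = 12/8 = 1.5
lambda = (2*10*1.5 + 15)/8 = 5.625
Step 3: Compute optimal value.
f(x*) = 10*1.5^2 + 15*1.5 = 45.0


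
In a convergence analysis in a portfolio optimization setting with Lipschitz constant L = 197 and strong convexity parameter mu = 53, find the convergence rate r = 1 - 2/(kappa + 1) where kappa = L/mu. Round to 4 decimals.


Step 1: Compute the condition number.
kappa = L/mu = 197/53 = 3.717
Step 2: Compute the convergence rate.
r = 1 - 2/(kappa + 1) = 1 - 2*mu/(L + mu) = (L - mu)/(L + mu) = 144/250 = 0.576


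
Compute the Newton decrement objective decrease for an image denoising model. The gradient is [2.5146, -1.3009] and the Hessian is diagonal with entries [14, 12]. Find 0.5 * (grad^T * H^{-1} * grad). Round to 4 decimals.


Step 1: H is diagonal, so H^(-1) * g = [0.1796, -0.1084].
Step 2: g^T H^(-1) g = sum_i g_i^2 / H_ii
  = (2.5146)^2/14 + (-1.3009)^2/12
  = 0.4517 + 0.141 = 0.5927
Step 3: Objective decrease = 0.5 * g^T H^(-1) g = 0.2963


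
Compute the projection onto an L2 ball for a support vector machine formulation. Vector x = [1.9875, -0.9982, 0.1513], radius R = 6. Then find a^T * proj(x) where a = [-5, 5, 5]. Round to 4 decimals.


Step 1: Compute ||x|| (intermediates to 6 decimals).
||x|| = sqrt(1.9875^2 + (-0.9982)^2 + 0.1513^2) = 2.229227
Step 2: Project.
Since ||x|| <= R, proj = x (no scaling needed).
proj(x) = [1.9875, -0.9982, 0.1513]
Step 3: Dot product.
a^T * proj(x) = -5*1.9875 + 5*(-0.9982) + 5*0.1513 = -14.172


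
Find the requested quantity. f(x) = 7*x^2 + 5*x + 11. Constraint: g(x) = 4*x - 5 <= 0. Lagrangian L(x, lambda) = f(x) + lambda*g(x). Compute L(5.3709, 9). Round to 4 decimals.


Step 1: Evaluate f(x).
f(5.3709) = 7*5.3709^2 + 5*5.3709 + 11 = 239.7805
Step 2: Evaluate g(x).
g(5.3709) = 4*5.3709 - 5 = 16.4836
Step 3: Compute Lagrangian.
L = 239.7805 + 9*16.4836 = 388.1329


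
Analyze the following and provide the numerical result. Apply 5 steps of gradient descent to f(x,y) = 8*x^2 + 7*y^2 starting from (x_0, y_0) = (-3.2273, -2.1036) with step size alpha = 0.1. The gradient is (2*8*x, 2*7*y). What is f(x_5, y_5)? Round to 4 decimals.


Gradient descent on f(x,y) = 8*x^2 + 7*y^2.
Starting point: (-3.2273, -2.1036), alpha = 0.1
Step 1: grad_x = 2*8*-3.2273 = -51.6368, grad_y = 2*7*-2.1036 = -29.4504
  x_1 = -3.2273 - 0.1*-51.6368 = 1.9364
  y_1 = -2.1036 - 0.1*-29.4504 = 0.8414
Step 2: grad_x = 2*8*1.9364 = 30.9821, grad_y = 2*7*0.8414 = 11.7802
  x_2 = 1.9364 - 0.1*30.9821 = -1.1618
  y_2 = 0.8414 - 0.1*11.7802 = -0.3366
Step 3: grad_x = 2*8*-1.1618 = -18.5892, grad_y = 2*7*-0.3366 = -4.7121
  x_3 = -1.1618 - 0.1*-18.5892 = 0.6971
  y_3 = -0.3366 - 0.1*-4.7121 = 0.1346
Step 4: grad_x = 2*8*0.6971 = 11.1535, grad_y = 2*7*0.1346 = 1.8848
  x_4 = 0.6971 - 0.1*11.1535 = -0.4183
  y_4 = 0.1346 - 0.1*1.8848 = -0.0539
Step 5: grad_x = 2*8*-0.4183 = -6.6921, grad_y = 2*7*-0.0539 = -0.7539
  x_5 = -0.4183 - 0.1*-6.6921 = 0.251
  y_5 = -0.0539 - 0.1*-0.7539 = 0.0215
f(0.251, 0.0215) = 8*0.251^2 + 7*0.0215^2 = 0.5071


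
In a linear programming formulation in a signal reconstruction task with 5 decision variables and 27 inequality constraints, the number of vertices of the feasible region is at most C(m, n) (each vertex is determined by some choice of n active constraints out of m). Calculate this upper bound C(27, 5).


Each vertex corresponds to some choice of n active constraints out of m, so the number of vertices is at most C(m, n) = m! / (n!(m-n)!).
m = 27, n = 5
Numerator: 27 * 26 * 25 * 24 * 23
Denominator: 5! = 120
C(27, 5) = 80730


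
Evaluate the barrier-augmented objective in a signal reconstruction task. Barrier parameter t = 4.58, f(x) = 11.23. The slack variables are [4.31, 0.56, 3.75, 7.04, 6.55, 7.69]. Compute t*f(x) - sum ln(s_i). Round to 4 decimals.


Step 1: Compute log-barrier.
ln values: [1.4609, -0.5798, 1.3218, 1.9516, 1.8795, 2.0399]
phi = -(1.4609 - 0.5798 + 1.3218 + 1.9516 + 1.8795 + 2.0399) = -8.0739
Step 2: Compute augmented objective.
t*f(x) = 4.58*11.23 = 51.4334
Total = 51.4334 - 8.0739 = 43.3595


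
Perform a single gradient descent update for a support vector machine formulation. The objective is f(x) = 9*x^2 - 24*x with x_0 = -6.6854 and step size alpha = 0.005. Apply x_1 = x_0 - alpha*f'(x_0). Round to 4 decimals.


We compute the gradient at x_0 and apply the update.
f'(x) = 18*x - 24
f'(-6.6854) = 18*-6.6854 - 24 = -144.3372
x_1 = -6.6854 - 0.005*-144.3372 = -5.9637


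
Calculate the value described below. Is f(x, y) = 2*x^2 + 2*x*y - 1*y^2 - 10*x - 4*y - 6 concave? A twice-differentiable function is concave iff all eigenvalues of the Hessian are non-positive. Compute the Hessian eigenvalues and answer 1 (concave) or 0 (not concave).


The Hessian of f(x,y) = 2*x^2 + 2*x*y - 1*y^2 - 10*x - 4*y - 6 is:
H = [[4, 2], [2, -2]]
Trace = 4 - 2 = 2
Determinant = 4*-2 - (2)^2 = -12
Discriminant = (2)^2 - 4*-12 = 52.0
Eigenvalues: lambda_1 = -2.6056, lambda_2 = 4.6056
The function is not concave.

0


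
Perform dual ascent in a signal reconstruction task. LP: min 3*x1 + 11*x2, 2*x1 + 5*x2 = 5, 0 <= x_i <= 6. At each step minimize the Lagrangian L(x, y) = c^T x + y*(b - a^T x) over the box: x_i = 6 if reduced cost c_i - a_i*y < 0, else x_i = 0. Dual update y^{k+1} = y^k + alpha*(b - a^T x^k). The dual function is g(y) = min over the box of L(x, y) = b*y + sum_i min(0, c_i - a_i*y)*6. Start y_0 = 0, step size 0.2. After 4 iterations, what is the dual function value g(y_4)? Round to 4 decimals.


Dual ascent for LP: min 3*x1 + 11*x2, 2*x1 + 5*x2 = 5, 0 <= x_i <= 6
Step 1: y^k = 0.0, reduced costs: (3.0, 11.0)
  x^k = (0.0, 0.0), subgradient = b - a^T x = 5.0
  y^{k+1} = 0.0 + 0.2*5.0 = 1.0
Step 2: y^k = 1.0, reduced costs: (1.0, 6.0)
  x^k = (0.0, 0.0), subgradient = b - a^T x = 5.0
  y^{k+1} = 1.0 + 0.2*5.0 = 2.0
Step 3: y^k = 2.0, reduced costs: (-1.0, 1.0)
  x^k = (6.0, 0.0), subgradient = b - a^T x = -7.0
  y^{k+1} = 2.0 + 0.2*-7.0 = 0.6
Step 4: y^k = 0.6, reduced costs: (1.8, 8.0)
  x^k = (0.0, 0.0), subgradient = b - a^T x = 5.0
  y^{k+1} = 0.6 + 0.2*5.0 = 1.6
Dual objective at y_4 = 1.6: reduced costs (-0.2, 3.0), box minimizer x = (6.0, 0.0)
g(y_4) = b*y + (c1 - a1*y)*x1 + (c2 - a2*y)*x2 = 5*1.6 + (-0.2)*6.0 + 3.0*0.0 = 8.0 - 1.2 + 0.0 = 6.8


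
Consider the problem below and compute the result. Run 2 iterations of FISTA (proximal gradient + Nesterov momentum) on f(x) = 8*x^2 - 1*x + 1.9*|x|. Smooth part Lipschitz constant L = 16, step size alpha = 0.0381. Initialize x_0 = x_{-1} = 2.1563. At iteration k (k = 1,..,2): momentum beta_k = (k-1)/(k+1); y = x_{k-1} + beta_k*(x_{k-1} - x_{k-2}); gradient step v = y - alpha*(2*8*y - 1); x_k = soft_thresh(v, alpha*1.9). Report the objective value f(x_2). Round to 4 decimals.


FISTA on f(x) = 8*x^2 - 1*x + 1.9*|x|
L = 16, alpha = 0.0381
Iteration 1: beta = 0.0, y = 2.1563 + 0.0*(2.1563 - 2.1563) = 2.1563
  grad(y) = 33.5008, v = y - alpha*grad = 0.8799
  prox(v) = soft_thresh(0.8799, 0.0724) = 0.8075
Iteration 2: beta = 0.3333, y = 0.8075 + 0.3333*(0.8075 - 2.1563) = 0.3579
  grad(y) = 4.727, v = y - alpha*grad = 0.1778
  prox(v) = soft_thresh(0.1778, 0.0724) = 0.1054
f(x_2) = 8*0.1054^2 - 1*0.1054 + 1.9*|0.1054| = 0.1839


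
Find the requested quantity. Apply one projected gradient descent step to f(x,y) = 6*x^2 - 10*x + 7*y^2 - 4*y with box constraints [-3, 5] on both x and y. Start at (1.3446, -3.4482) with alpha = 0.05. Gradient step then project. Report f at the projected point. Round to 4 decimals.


Step 1: Compute gradient at (1.3446, -3.4482).
grad_x = 2*6*1.3446 - 10 = 6.1352
grad_y = 2*7*-3.4482 - 4 = -52.2748
Step 2: Gradient step.
x_raw = 1.3446 - 0.05*6.1352 = 1.0378
y_raw = -3.4482 - 0.05*-52.2748 = -0.8345
Step 3: Project onto [-3, 5].
x_proj = clip(1.0378) = 1.0378
y_proj = clip(-0.8345) = -0.8345
Step 4: Evaluate f.
f(1.0378, -0.8345) = 4.2964


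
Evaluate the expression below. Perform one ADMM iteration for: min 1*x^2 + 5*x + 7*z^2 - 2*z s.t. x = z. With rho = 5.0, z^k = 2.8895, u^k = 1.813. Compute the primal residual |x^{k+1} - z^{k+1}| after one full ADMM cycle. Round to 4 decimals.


ADMM iteration with rho = 5.0, z^k = 2.8895, u^k = 1.813
Step 1: x-update.
Minimize 1*x^2 + 5*x + (5.0/2)*(x - 2.8895 + 1.813)^2
FOC: (2*1 + 5.0)*x = -5 + 5.0*(2.8895 - 1.813)
x^{k+1} = 0.0546
Step 2: z-update.
Minimize 7*z^2 - 2*z + (5.0/2)*(0.0546 - z + 1.813)^2
FOC: (2*7 + 5.0)*z = 2 + 5.0*(0.0546 + 1.813)
z^{k+1} = 0.5967
Step 3: u-update.
u^{k+1} = 1.813 + 0.0546 - 0.5967 = 1.2709
Step 4: Primal residual = |0.0546 - 0.5967| = 0.5421


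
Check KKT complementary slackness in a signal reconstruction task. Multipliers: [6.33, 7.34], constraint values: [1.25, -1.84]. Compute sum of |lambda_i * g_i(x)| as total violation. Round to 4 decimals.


KKT complementary slackness check:
lambda_1 * g_1 = 6.33 * 1.25 = 7.9125
lambda_2 * g_2 = 7.34 * -1.84 = -13.5056
Total violation = 7.9125 + 13.5056 = 21.4181


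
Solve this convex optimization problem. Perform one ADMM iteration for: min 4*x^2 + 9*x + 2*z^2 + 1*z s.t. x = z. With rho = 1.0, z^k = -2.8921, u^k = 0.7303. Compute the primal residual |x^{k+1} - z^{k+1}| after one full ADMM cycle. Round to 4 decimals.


ADMM iteration with rho = 1.0, z^k = -2.8921, u^k = 0.7303
Step 1: x-update.
Minimize 4*x^2 + 9*x + (1.0/2)*(x + 2.8921 + 0.7303)^2
FOC: (2*4 + 1.0)*x = -9 + 1.0*(-2.8921 - 0.7303)
x^{k+1} = -1.4025
Step 2: z-update.
Minimize 2*z^2 + 1*z + (1.0/2)*(-1.4025 - z + 0.7303)^2
FOC: (2*2 + 1.0)*z = -1 + 1.0*(-1.4025 + 0.7303)
z^{k+1} = -0.3344
Step 3: u-update.
u^{k+1} = 0.7303 - 1.4025 + 0.3344 = -0.3378
Step 4: Primal residual = |-1.4025 + 0.3344| = 1.0681


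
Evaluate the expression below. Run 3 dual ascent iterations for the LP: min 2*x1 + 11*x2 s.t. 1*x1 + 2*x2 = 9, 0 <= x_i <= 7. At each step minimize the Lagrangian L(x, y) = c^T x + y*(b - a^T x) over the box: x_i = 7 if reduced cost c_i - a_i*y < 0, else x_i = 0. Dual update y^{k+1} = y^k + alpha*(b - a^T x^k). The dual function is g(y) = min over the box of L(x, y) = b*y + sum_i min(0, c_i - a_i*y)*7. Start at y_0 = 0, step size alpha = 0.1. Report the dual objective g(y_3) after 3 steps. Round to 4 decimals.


Dual ascent for LP: min 2*x1 + 11*x2, 1*x1 + 2*x2 = 9, 0 <= x_i <= 7
Step 1: y^k = 0.0, reduced costs: (2.0, 11.0)
  x^k = (0.0, 0.0), subgradient = b - a^T x = 9.0
  y^{k+1} = 0.0 + 0.1*9.0 = 0.9
Step 2: y^k = 0.9, reduced costs: (1.1, 9.2)
  x^k = (0.0, 0.0), subgradient = b - a^T x = 9.0
  y^{k+1} = 0.9 + 0.1*9.0 = 1.8
Step 3: y^k = 1.8, reduced costs: (0.2, 7.4)
  x^k = (0.0, 0.0), subgradient = b - a^T x = 9.0
  y^{k+1} = 1.8 + 0.1*9.0 = 2.7
Dual objective at y_3 = 2.7: reduced costs (-0.7, 5.6), box minimizer x = (7.0, 0.0)
g(y_3) = b*y + (c1 - a1*y)*x1 + (c2 - a2*y)*x2 = 9*2.7 + (-0.7)*7.0 + 5.6*0.0 = 24.3 - 4.9 + 0.0 = 19.4


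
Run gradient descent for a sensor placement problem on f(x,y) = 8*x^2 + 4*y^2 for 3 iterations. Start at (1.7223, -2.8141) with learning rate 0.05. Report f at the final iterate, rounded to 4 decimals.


Gradient descent on f(x,y) = 8*x^2 + 4*y^2.
Starting point: (1.7223, -2.8141), alpha = 0.05
Step 1: grad_x = 2*8*1.7223 = 27.5568, grad_y = 2*4*-2.8141 = -22.5128
  x_1 = 1.7223 - 0.05*27.5568 = 0.3445
  y_1 = -2.8141 - 0.05*-22.5128 = -1.6885
Step 2: grad_x = 2*8*0.3445 = 5.5114, grad_y = 2*4*-1.6885 = -13.5077
  x_2 = 0.3445 - 0.05*5.5114 = 0.0689
  y_2 = -1.6885 - 0.05*-13.5077 = -1.0131
Step 3: grad_x = 2*8*0.0689 = 1.1023, grad_y = 2*4*-1.0131 = -8.1046
  x_3 = 0.0689 - 0.05*1.1023 = 0.0138
  y_3 = -1.0131 - 0.05*-8.1046 = -0.6078
f(0.0138, -0.6078) = 8*0.0138^2 + 4*(-0.6078)^2 = 1.4794


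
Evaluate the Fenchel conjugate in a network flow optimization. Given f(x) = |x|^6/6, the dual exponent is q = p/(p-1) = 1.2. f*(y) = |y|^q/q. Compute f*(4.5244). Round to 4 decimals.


The conjugate exponent q satisfies 1/p + 1/q = 1.
p = 6, so q = 6/(6 - 1) = 1.2
|y|^q = 4.5244^1.2 = 6.1189
f*(4.5244) = 6.1189 / 1.2 = 5.0991


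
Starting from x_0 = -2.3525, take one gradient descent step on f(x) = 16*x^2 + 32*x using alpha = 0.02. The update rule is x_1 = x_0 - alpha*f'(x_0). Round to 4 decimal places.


We compute the gradient at x_0 and apply the update.
f'(x) = 32*x + 32
f'(-2.3525) = 32*-2.3525 + 32 = -43.28
x_1 = -2.3525 - 0.02*-43.28 = -1.4869


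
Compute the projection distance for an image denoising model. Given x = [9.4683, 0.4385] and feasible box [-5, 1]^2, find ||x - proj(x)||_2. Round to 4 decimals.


Project each component onto [-5, 1].
clip(9.4683) = 1.0, clip(0.4385) = 0.4385
Projection = [1.0, 0.4385]
Squared diffs: [71.7121, 0.0]
Distance = sqrt(71.7121) = 8.4683


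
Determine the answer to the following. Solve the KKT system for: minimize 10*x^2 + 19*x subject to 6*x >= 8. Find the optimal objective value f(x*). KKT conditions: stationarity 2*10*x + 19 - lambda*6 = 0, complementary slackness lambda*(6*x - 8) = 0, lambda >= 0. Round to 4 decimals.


Step 1: Try lambda = 0 (constraint inactive).
x_unc = -19/(2*10) = -0.95
Check: 6*-0.95 = -5.7 < 8 -- violated!
Step 2: Constraint must be active: 6*x = 8
x* = 8/6 = 4/3 = 1.3333 (rounded; the exact value 4/3 is used below)
lambda = (2*10*(4/3) + 19)/6 = 7.6111
Step 3: Compute optimal value.
f(x*) = 10*(4/3)^2 + 19*(4/3) = 43.1111


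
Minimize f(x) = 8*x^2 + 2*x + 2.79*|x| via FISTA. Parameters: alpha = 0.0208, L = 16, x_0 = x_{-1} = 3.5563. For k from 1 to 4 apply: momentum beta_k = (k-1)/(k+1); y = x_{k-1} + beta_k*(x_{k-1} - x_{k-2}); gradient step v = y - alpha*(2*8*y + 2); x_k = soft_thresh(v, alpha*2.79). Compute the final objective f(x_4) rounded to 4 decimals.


FISTA on f(x) = 8*x^2 + 2*x + 2.79*|x|
L = 16, alpha = 0.0208
Iteration 1: beta = 0.0, y = 3.5563 + 0.0*(3.5563 - 3.5563) = 3.5563
  grad(y) = 58.9008, v = y - alpha*grad = 2.3312
  prox(v) = soft_thresh(2.3312, 0.058) = 2.2731
Iteration 2: beta = 0.3333, y = 2.2731 + 0.3333*(2.2731 - 3.5563) = 1.8454
  grad(y) = 31.5265, v = y - alpha*grad = 1.1897
  prox(v) = soft_thresh(1.1897, 0.058) = 1.1316
Iteration 3: beta = 0.5, y = 1.1316 + 0.5*(1.1316 - 2.2731) = 0.5609
  grad(y) = 10.9739, v = y - alpha*grad = 0.3326
  prox(v) = soft_thresh(0.3326, 0.058) = 0.2746
Iteration 4: beta = 0.6, y = 0.2746 + 0.6*(0.2746 - 1.1316) = -0.2396
  grad(y) = -1.8343, v = y - alpha*grad = -0.2015
  prox(v) = soft_thresh(-0.2015, 0.058) = -0.1435
f(x_4) = 8*(-0.1435)^2 + 2*(-0.1435) + 2.79*|-0.1435| = 0.278


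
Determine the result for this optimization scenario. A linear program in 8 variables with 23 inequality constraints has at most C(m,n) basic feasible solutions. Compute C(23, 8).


Each vertex corresponds to some choice of n active constraints out of m, so the number of vertices is at most C(m, n) = m! / (n!(m-n)!).
m = 23, n = 8
Numerator: 23 * 22 * 21 * 20 * 19 * 18 * 17 * 16
Denominator: 8! = 40320
C(23, 8) = 490314


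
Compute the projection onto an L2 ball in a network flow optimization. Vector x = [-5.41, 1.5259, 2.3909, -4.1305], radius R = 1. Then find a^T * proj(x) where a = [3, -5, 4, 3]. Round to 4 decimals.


Step 1: Compute ||x|| (intermediates to 6 decimals).
||x|| = sqrt((-5.41)^2 + 1.5259^2 + 2.3909^2 + (-4.1305)^2) = 7.373866
Step 2: Project.
Since ||x|| > R, scale = R/||x|| = 1/7.373866 = 0.135614, proj(x) = scale * x
proj(x) = [-0.733672, 0.206933, 0.32424, -0.560154]
Step 3: Dot product.
a^T * proj(x) = 3*(-0.733672) - 5*0.206933 + 4*0.32424 + 3*(-0.560154) = -3.6192


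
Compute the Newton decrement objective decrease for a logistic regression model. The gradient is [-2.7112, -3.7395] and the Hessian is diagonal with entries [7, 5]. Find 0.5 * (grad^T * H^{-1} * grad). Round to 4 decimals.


Step 1: H is diagonal, so H^(-1) * g = [-0.3873, -0.7479].
Step 2: g^T H^(-1) g = sum_i g_i^2 / H_ii
  = (-2.7112)^2/7 + (-3.7395)^2/5
  = 1.0501 + 2.7968 = 3.8469
Step 3: Objective decrease = 0.5 * g^T H^(-1) g = 1.9234


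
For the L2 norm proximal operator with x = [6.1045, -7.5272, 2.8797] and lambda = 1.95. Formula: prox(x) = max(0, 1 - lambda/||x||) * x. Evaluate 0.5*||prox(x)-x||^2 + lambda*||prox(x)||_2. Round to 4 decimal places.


Step 1: Compute ||x||.
||x|| = 10.1102
Step 2: Compute scaling factor.
scale = max(0, 1 - 1.95/10.1102) = 0.8071
Step 3: prox(x) = [4.9271, -6.0754, 2.3243]
||prox(x)|| = 8.1602
Step 4: Proximal objective.
0.5*||prox-x||^2 = 1.9013
lambda*||prox|| = 15.9124
Total = 17.8137


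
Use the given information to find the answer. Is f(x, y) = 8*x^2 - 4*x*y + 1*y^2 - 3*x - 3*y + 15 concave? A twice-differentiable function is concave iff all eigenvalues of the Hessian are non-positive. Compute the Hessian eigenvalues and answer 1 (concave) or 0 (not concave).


The Hessian of f(x,y) = 8*x^2 - 4*x*y + 1*y^2 - 3*x - 3*y + 15 is:
H = [[16, -4], [-4, 2]]
Trace = 16 + 2 = 18
Determinant = 16*2 - (-4)^2 = 16
Discriminant = (18)^2 - 4*16 = 260.0
Eigenvalues: lambda_1 = 0.9377, lambda_2 = 17.0623
The function is not concave.

0


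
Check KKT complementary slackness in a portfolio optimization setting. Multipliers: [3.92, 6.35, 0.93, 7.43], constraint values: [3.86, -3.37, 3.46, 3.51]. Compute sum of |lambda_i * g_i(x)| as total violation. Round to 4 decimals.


KKT complementary slackness check:
lambda_1 * g_1 = 3.92 * 3.86 = 15.1312
lambda_2 * g_2 = 6.35 * -3.37 = -21.3995
lambda_3 * g_3 = 0.93 * 3.46 = 3.2178
lambda_4 * g_4 = 7.43 * 3.51 = 26.0793
Total violation = 15.1312 + 21.3995 + 3.2178 + 26.0793 = 65.8278


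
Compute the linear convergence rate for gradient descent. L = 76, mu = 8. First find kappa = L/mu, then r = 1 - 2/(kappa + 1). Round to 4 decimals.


Step 1: Compute the condition number.
kappa = L/mu = 76/8 = 9.5
Step 2: Compute the convergence rate.
r = 1 - 2/(kappa + 1) = 1 - 2*mu/(L + mu) = (L - mu)/(L + mu) = 68/84 = 0.8095


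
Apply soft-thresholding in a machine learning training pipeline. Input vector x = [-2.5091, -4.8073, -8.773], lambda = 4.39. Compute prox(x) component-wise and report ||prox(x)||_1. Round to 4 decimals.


Soft-thresholding with lambda = 4.39:
prox(-2.5091) = sign(-2.5091)*max(|-2.5091| - 4.39, 0) = 0.0
prox(-4.8073) = sign(-4.8073)*max(|-4.8073| - 4.39, 0) = -0.4173
prox(-8.773) = sign(-8.773)*max(|-8.773| - 4.39, 0) = -4.383
prox(x) = [0.0, -0.4173, -4.383]
||prox(x)||_1 = 0.0 + 0.4173 + 4.383 = 4.8003


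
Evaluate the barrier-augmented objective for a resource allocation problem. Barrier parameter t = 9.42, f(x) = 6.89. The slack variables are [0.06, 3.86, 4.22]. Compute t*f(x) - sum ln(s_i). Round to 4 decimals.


Step 1: Compute log-barrier.
ln values: [-2.8134, 1.3507, 1.4398]
phi = -(-2.8134 + 1.3507 + 1.4398) = 0.0229
Step 2: Compute augmented objective.
t*f(x) = 9.42*6.89 = 64.9038
Total = 64.9038 + 0.0229 = 64.9267
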